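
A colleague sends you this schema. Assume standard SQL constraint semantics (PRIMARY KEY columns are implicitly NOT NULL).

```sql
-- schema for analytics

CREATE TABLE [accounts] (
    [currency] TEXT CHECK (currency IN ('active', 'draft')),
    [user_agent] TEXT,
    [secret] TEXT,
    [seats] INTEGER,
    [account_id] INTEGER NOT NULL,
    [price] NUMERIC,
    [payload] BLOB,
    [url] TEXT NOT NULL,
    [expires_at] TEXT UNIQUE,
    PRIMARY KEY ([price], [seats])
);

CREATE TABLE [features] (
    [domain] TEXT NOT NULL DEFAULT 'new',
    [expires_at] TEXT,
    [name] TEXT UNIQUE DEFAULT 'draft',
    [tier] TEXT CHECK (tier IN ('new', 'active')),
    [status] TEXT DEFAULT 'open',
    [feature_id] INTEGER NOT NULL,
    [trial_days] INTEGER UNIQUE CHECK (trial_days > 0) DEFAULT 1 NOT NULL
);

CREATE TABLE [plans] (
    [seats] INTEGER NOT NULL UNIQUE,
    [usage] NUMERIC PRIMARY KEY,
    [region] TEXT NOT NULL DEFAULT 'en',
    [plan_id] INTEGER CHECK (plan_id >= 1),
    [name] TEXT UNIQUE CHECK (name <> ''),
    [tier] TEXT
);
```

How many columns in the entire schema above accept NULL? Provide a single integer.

accounts: 5 nullable (currency, user_agent, secret, payload, expires_at — PK (price, seats) and explicit NOT NULL columns excluded).
features: 4 nullable (expires_at, name, tier, status — PK none and explicit NOT NULL columns excluded).
plans: 3 nullable (plan_id, name, tier — PK (usage) and explicit NOT NULL columns excluded).
Total: 5 + 4 + 3 = 12.

12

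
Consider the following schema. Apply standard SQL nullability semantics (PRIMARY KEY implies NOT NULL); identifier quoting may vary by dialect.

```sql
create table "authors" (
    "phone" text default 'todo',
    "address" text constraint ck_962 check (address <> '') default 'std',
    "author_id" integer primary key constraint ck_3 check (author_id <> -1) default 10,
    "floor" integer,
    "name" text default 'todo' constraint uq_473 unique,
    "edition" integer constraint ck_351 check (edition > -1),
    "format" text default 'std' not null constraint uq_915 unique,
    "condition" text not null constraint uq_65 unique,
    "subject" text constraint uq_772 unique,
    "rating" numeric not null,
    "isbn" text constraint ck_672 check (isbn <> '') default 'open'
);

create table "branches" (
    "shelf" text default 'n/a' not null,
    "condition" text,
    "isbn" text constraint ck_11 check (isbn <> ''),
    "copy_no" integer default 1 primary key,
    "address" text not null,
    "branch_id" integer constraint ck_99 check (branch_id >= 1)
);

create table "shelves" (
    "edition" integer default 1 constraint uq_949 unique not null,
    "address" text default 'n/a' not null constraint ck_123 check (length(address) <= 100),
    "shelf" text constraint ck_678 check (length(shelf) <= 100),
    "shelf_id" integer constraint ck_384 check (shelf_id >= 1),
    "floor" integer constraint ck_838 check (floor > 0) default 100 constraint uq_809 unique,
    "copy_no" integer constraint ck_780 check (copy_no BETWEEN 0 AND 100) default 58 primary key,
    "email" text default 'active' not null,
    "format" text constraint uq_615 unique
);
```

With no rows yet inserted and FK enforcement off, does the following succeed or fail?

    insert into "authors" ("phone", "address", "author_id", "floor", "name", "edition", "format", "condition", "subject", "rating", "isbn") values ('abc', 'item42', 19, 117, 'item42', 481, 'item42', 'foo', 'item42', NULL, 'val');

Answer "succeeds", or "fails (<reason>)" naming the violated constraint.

fails (NOT NULL on rating)

rating is explicitly set to NULL, but rating is declared NOT NULL.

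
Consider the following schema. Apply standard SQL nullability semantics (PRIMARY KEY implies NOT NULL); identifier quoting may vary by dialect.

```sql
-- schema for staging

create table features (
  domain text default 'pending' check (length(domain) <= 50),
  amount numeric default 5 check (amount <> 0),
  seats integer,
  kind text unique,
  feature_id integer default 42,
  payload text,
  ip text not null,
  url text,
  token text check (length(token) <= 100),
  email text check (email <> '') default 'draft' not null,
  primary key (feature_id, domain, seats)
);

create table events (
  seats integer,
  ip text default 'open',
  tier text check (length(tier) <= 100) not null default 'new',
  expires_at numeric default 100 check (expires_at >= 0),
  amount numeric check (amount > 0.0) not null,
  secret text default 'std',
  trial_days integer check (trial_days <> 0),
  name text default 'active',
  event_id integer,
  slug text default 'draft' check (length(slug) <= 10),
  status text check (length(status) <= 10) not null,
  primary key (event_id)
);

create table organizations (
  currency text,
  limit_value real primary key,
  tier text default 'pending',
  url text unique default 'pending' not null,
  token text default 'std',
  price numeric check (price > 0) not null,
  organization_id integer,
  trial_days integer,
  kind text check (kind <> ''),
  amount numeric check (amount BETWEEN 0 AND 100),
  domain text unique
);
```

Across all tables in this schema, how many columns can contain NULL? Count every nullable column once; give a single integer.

20

features: 5 nullable (amount, kind, payload, url, token — PK (feature_id, domain, seats) and explicit NOT NULL columns excluded).
events: 7 nullable (seats, ip, expires_at, secret, trial_days, name, slug — PK (event_id) and explicit NOT NULL columns excluded).
organizations: 8 nullable (currency, tier, token, organization_id, trial_days, kind, amount, domain — PK (limit_value) and explicit NOT NULL columns excluded).
Total: 5 + 7 + 8 = 20.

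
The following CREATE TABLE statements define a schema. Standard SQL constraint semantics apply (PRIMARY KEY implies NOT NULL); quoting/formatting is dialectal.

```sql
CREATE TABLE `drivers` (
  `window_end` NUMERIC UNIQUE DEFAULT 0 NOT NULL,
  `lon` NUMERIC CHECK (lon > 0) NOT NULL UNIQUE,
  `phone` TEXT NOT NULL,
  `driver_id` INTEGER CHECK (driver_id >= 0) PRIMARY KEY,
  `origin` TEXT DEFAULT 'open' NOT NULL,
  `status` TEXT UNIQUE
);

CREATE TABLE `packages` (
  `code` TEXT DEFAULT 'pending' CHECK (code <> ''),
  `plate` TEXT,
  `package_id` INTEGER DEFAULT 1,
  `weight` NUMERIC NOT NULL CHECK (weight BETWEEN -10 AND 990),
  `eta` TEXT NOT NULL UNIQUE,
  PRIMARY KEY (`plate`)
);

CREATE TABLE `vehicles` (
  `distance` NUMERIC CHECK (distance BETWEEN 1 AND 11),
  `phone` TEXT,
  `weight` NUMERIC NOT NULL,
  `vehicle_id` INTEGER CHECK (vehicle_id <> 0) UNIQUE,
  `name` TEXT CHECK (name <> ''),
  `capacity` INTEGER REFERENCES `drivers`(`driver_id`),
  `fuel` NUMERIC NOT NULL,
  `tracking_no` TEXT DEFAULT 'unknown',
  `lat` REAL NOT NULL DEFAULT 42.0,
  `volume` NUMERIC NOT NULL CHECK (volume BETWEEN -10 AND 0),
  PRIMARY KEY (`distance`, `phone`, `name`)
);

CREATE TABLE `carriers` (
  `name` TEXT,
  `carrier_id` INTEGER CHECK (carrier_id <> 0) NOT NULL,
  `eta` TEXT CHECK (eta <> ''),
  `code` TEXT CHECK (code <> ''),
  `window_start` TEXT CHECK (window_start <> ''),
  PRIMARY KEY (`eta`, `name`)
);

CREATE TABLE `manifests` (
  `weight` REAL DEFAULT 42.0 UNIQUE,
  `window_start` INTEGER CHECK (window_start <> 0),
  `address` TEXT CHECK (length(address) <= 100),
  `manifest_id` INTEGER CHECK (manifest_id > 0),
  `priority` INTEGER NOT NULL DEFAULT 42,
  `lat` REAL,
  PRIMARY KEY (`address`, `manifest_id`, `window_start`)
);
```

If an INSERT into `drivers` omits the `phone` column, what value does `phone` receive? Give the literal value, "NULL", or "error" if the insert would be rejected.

phone has no DEFAULT clause.
Omitting it would insert NULL, but it is declared NOT NULL, so the INSERT fails.

error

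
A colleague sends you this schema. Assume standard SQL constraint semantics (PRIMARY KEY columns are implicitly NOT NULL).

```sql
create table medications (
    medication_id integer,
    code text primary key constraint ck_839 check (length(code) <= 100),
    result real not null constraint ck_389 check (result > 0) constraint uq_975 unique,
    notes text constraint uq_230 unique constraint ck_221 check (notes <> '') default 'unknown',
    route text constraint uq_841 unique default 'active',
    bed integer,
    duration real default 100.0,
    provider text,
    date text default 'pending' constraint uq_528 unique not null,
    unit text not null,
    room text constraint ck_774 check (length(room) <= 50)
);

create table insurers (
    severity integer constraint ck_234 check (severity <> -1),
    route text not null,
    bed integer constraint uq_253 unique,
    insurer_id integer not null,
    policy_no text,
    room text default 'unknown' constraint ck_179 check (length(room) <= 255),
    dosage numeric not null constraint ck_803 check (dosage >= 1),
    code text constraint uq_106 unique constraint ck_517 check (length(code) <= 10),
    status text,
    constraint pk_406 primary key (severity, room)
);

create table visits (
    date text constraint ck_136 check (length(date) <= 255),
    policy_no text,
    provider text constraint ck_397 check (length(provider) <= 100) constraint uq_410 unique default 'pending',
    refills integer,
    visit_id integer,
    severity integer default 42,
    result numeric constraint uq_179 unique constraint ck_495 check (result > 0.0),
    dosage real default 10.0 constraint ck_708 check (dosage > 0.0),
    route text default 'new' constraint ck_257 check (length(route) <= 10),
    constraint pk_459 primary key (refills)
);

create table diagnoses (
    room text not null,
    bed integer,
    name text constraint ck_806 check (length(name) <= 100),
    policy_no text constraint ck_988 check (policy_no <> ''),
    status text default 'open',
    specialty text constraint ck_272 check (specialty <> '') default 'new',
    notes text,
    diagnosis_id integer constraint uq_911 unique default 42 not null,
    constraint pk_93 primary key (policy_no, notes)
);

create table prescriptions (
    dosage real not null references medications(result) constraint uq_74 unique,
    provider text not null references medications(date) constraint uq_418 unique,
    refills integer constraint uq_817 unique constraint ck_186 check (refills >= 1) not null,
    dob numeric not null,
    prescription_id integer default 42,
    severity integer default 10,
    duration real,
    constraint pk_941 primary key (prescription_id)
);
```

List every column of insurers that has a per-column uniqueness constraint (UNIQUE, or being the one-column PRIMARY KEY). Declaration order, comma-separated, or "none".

- severity: part of a composite PRIMARY KEY — only the tuple is unique, not this column on its own.
- route: no UNIQUE or single-column PK constraint.
- bed: declared UNIQUE → unique.
- insurer_id: no UNIQUE or single-column PK constraint.
- policy_no: no UNIQUE or single-column PK constraint.
- room: part of a composite PRIMARY KEY — only the tuple is unique, not this column on its own.
- dosage: no UNIQUE or single-column PK constraint.
- code: declared UNIQUE → unique.
- status: no UNIQUE or single-column PK constraint.

bed, code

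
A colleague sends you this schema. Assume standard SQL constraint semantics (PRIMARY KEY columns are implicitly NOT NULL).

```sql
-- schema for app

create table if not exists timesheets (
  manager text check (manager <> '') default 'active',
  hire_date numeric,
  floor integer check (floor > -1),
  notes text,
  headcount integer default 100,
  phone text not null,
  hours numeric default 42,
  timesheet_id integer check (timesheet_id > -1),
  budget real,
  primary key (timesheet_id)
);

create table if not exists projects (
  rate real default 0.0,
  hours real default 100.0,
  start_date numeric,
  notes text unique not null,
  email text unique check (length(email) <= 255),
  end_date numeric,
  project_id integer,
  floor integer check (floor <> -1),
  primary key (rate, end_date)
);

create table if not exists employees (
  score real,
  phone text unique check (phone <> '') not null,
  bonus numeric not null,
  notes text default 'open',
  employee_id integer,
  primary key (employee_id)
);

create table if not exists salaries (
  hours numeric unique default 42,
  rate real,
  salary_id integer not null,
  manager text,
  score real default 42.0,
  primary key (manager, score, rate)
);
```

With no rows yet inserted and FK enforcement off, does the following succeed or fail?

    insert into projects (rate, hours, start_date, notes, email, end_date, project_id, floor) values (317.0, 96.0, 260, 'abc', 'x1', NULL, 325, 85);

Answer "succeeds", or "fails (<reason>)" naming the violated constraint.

fails (NOT NULL on end_date)

end_date is explicitly set to NULL, but end_date is part of the PRIMARY KEY (implied NOT NULL).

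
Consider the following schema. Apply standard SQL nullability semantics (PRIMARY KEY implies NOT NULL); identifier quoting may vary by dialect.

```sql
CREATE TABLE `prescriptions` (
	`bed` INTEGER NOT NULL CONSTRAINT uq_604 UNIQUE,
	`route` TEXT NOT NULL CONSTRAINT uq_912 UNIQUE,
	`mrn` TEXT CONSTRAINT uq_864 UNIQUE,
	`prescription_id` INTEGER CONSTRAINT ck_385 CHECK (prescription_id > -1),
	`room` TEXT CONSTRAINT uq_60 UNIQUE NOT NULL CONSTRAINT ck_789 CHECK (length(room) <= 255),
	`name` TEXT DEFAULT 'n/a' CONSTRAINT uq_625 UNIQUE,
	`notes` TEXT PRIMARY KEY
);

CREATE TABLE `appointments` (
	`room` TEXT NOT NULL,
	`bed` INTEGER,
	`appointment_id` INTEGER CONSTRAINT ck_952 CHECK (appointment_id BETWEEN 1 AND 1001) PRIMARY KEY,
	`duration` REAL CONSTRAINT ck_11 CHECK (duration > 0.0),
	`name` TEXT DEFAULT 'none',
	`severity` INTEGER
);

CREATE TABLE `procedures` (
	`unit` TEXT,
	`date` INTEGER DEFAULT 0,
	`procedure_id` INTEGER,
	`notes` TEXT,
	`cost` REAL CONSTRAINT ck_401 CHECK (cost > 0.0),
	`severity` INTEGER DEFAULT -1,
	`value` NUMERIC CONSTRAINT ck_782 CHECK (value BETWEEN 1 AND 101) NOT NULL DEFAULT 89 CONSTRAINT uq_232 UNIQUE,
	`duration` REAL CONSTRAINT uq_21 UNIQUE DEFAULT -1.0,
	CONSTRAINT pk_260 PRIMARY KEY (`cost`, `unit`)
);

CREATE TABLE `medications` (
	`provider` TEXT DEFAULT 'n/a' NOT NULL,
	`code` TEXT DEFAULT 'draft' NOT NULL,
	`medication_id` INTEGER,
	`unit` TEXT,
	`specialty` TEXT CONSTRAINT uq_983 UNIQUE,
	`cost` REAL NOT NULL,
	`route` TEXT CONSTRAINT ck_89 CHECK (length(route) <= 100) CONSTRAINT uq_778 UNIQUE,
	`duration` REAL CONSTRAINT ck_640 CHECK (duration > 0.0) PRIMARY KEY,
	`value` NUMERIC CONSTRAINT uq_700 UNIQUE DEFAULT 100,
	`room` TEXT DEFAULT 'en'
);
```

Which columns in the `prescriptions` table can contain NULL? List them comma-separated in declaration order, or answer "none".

- bed: declared NOT NULL → not nullable.
- route: declared NOT NULL → not nullable.
- mrn: UNIQUE does not imply NOT NULL → nullable.
- prescription_id: CHECK does not forbid NULL (a CHECK constraint passes when its expression is NULL) → nullable.
- room: declared NOT NULL → not nullable.
- name: UNIQUE does not imply NOT NULL → nullable.
- notes: part of the PRIMARY KEY, which implies NOT NULL → not nullable.

mrn, prescription_id, name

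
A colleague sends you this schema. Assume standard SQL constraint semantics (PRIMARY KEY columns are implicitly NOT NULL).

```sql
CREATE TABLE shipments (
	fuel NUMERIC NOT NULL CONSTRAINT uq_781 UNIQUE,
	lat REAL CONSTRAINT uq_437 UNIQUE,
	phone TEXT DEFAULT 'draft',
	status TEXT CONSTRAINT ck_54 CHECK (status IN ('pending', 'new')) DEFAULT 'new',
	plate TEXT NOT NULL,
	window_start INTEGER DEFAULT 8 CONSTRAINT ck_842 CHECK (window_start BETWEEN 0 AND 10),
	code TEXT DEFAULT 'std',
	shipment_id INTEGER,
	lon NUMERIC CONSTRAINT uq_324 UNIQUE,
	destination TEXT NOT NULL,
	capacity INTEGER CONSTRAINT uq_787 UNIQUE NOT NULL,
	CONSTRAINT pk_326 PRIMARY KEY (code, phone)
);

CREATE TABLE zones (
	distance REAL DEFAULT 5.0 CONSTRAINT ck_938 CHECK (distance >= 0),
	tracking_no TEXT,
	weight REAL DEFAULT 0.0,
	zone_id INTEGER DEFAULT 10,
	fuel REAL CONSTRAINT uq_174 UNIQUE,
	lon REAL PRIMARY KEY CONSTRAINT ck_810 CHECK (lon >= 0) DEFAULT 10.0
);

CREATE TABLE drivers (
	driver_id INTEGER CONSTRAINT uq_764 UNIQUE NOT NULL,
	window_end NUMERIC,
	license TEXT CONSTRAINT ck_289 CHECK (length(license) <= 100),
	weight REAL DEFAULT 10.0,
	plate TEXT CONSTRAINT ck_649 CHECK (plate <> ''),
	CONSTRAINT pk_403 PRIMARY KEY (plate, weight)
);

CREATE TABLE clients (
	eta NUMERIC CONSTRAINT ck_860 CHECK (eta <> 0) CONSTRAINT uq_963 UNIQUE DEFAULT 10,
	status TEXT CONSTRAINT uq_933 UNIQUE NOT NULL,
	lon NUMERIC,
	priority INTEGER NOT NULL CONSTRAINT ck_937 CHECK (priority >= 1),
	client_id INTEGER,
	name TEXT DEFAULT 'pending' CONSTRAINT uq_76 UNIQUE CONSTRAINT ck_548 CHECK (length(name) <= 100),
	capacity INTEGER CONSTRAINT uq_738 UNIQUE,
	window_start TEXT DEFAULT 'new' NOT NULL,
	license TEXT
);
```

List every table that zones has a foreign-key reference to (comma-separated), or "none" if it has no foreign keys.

none

No column in zones has a REFERENCES clause.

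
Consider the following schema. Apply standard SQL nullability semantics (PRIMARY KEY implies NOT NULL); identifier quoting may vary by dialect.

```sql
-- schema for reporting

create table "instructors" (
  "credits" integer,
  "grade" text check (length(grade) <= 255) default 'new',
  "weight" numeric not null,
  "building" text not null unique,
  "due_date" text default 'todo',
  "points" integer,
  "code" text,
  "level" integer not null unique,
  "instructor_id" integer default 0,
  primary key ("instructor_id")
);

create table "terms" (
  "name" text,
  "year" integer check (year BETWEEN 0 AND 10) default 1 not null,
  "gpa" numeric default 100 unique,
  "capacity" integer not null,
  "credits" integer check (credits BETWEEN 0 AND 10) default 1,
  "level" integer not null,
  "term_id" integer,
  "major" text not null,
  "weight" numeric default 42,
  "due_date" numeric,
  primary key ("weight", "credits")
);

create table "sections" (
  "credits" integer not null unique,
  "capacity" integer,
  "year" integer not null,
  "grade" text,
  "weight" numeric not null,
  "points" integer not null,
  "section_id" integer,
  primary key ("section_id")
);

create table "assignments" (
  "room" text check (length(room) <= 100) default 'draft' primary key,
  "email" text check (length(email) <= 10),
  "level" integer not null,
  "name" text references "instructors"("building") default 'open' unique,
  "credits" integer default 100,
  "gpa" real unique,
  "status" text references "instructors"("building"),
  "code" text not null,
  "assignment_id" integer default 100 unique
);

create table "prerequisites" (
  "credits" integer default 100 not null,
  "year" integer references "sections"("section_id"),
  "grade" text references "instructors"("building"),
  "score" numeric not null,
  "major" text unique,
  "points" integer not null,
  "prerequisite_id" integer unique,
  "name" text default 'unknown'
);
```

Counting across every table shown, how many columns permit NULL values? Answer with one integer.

instructors: 5 nullable (credits, grade, due_date, points, code — PK (instructor_id) and explicit NOT NULL columns excluded).
terms: 4 nullable (name, gpa, term_id, due_date — PK (weight, credits) and explicit NOT NULL columns excluded).
sections: 2 nullable (capacity, grade — PK (section_id) and explicit NOT NULL columns excluded).
assignments: 6 nullable (email, name, credits, gpa, status, assignment_id — PK (room) and explicit NOT NULL columns excluded).
prerequisites: 5 nullable (year, grade, major, prerequisite_id, name — PK none and explicit NOT NULL columns excluded).
Total: 5 + 4 + 2 + 6 + 5 = 22.

22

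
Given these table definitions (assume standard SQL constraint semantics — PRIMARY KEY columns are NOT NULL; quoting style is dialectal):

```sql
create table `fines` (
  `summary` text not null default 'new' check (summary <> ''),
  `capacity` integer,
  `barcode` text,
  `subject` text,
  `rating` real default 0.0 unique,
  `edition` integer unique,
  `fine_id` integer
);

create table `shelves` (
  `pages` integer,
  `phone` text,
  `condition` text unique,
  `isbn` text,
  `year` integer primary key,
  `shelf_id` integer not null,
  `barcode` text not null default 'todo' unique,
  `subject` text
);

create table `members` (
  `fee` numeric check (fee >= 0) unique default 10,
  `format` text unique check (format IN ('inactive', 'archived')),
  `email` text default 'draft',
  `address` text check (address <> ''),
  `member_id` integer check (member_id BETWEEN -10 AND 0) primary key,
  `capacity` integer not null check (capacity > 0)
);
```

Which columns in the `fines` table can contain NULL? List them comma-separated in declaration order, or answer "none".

capacity, barcode, subject, rating, edition, fine_id

- summary: declared NOT NULL → not nullable.
- capacity: no NOT NULL constraint applies → nullable.
- barcode: no NOT NULL constraint applies → nullable.
- subject: no NOT NULL constraint applies → nullable.
- rating: UNIQUE does not imply NOT NULL → nullable.
- edition: UNIQUE does not imply NOT NULL → nullable.
- fine_id: no NOT NULL constraint applies → nullable.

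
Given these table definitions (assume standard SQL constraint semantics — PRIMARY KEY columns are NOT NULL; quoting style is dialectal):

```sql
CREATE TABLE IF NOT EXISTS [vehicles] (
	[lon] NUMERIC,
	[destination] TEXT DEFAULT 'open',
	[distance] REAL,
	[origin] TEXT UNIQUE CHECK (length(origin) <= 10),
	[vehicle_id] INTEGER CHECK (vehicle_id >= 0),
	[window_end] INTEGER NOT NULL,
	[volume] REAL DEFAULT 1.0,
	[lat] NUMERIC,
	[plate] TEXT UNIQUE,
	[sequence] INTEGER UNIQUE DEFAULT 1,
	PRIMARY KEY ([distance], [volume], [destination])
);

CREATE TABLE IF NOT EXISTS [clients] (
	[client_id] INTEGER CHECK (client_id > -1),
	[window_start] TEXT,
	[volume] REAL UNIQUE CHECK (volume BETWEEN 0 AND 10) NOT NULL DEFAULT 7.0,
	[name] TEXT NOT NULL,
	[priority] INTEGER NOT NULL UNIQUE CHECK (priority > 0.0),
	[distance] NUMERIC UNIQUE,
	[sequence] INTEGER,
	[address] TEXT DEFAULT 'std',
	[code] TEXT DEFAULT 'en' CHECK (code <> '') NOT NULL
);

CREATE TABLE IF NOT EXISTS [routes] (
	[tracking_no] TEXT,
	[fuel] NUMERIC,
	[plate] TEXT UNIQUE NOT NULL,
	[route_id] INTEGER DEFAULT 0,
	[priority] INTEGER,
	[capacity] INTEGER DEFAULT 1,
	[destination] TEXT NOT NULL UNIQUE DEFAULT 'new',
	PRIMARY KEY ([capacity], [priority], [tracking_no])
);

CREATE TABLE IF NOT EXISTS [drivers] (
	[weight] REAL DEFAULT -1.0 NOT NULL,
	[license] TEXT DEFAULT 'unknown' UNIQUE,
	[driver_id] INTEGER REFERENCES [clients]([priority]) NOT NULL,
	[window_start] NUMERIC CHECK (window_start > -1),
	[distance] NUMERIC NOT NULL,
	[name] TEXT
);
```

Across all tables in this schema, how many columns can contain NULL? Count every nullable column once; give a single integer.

16

vehicles: 6 nullable (lon, origin, vehicle_id, lat, plate, sequence — PK (distance, volume, destination) and explicit NOT NULL columns excluded).
clients: 5 nullable (client_id, window_start, distance, sequence, address — PK none and explicit NOT NULL columns excluded).
routes: 2 nullable (fuel, route_id — PK (capacity, priority, tracking_no) and explicit NOT NULL columns excluded).
drivers: 3 nullable (license, window_start, name — PK none and explicit NOT NULL columns excluded).
Total: 6 + 5 + 2 + 3 = 16.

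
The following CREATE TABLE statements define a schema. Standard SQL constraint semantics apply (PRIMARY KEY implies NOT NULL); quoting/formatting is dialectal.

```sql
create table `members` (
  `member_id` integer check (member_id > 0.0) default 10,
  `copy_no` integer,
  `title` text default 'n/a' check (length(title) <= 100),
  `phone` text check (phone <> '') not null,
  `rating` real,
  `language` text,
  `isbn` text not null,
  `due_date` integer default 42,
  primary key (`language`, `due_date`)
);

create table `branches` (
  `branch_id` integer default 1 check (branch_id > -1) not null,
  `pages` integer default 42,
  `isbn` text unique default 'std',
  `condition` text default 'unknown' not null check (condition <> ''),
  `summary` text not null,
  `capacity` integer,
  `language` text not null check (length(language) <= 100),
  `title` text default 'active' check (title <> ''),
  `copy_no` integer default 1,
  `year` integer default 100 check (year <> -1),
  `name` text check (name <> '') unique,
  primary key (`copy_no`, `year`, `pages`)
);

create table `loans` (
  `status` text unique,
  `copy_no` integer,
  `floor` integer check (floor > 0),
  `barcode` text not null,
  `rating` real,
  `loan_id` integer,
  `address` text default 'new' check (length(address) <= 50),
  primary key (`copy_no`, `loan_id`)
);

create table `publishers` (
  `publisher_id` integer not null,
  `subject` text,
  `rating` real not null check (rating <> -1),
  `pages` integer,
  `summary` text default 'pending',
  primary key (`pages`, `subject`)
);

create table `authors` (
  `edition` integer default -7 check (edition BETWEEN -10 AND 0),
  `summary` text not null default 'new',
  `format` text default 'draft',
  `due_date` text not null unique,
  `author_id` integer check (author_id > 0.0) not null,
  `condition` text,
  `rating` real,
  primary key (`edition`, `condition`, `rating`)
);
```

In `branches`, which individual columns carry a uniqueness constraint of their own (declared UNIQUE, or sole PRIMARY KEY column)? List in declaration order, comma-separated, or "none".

isbn, name

- branch_id: no UNIQUE or single-column PK constraint.
- pages: part of a composite PRIMARY KEY — only the tuple is unique, not this column on its own.
- isbn: declared UNIQUE → unique.
- condition: no UNIQUE or single-column PK constraint.
- summary: no UNIQUE or single-column PK constraint.
- capacity: no UNIQUE or single-column PK constraint.
- language: no UNIQUE or single-column PK constraint.
- title: no UNIQUE or single-column PK constraint.
- copy_no: part of a composite PRIMARY KEY — only the tuple is unique, not this column on its own.
- year: part of a composite PRIMARY KEY — only the tuple is unique, not this column on its own.
- name: declared UNIQUE → unique.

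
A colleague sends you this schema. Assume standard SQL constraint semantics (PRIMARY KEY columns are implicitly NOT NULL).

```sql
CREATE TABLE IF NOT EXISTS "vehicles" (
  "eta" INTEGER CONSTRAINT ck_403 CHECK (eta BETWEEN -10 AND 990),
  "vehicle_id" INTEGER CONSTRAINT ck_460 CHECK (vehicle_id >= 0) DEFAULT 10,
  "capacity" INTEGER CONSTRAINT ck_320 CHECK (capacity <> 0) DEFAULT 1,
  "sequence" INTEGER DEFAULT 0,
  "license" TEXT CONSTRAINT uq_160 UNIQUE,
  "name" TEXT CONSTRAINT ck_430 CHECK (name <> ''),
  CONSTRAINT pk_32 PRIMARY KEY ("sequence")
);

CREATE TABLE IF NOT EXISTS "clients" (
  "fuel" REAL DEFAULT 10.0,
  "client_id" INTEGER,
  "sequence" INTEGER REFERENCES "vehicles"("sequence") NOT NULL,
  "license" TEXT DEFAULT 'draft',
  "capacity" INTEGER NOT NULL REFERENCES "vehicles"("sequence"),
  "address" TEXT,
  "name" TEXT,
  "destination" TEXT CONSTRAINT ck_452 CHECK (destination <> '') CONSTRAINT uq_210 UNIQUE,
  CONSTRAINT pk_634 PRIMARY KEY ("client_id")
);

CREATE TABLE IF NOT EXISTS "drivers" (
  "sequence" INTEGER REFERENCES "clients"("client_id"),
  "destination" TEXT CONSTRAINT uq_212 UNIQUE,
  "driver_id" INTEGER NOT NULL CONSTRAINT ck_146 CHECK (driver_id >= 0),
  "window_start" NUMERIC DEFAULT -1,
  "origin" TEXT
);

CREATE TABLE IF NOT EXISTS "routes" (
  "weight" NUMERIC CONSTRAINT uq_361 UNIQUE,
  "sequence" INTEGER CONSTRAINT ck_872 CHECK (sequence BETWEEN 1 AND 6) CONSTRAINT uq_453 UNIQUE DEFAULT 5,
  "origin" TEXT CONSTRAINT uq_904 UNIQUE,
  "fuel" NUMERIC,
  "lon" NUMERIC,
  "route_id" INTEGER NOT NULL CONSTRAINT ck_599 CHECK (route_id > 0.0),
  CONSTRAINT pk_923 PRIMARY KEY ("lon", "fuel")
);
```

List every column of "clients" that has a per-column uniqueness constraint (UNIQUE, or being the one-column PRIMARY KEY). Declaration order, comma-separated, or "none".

- fuel: no UNIQUE or single-column PK constraint.
- client_id: single-column PRIMARY KEY → unique.
- sequence: no UNIQUE or single-column PK constraint.
- license: no UNIQUE or single-column PK constraint.
- capacity: no UNIQUE or single-column PK constraint.
- address: no UNIQUE or single-column PK constraint.
- name: no UNIQUE or single-column PK constraint.
- destination: declared UNIQUE → unique.

client_id, destination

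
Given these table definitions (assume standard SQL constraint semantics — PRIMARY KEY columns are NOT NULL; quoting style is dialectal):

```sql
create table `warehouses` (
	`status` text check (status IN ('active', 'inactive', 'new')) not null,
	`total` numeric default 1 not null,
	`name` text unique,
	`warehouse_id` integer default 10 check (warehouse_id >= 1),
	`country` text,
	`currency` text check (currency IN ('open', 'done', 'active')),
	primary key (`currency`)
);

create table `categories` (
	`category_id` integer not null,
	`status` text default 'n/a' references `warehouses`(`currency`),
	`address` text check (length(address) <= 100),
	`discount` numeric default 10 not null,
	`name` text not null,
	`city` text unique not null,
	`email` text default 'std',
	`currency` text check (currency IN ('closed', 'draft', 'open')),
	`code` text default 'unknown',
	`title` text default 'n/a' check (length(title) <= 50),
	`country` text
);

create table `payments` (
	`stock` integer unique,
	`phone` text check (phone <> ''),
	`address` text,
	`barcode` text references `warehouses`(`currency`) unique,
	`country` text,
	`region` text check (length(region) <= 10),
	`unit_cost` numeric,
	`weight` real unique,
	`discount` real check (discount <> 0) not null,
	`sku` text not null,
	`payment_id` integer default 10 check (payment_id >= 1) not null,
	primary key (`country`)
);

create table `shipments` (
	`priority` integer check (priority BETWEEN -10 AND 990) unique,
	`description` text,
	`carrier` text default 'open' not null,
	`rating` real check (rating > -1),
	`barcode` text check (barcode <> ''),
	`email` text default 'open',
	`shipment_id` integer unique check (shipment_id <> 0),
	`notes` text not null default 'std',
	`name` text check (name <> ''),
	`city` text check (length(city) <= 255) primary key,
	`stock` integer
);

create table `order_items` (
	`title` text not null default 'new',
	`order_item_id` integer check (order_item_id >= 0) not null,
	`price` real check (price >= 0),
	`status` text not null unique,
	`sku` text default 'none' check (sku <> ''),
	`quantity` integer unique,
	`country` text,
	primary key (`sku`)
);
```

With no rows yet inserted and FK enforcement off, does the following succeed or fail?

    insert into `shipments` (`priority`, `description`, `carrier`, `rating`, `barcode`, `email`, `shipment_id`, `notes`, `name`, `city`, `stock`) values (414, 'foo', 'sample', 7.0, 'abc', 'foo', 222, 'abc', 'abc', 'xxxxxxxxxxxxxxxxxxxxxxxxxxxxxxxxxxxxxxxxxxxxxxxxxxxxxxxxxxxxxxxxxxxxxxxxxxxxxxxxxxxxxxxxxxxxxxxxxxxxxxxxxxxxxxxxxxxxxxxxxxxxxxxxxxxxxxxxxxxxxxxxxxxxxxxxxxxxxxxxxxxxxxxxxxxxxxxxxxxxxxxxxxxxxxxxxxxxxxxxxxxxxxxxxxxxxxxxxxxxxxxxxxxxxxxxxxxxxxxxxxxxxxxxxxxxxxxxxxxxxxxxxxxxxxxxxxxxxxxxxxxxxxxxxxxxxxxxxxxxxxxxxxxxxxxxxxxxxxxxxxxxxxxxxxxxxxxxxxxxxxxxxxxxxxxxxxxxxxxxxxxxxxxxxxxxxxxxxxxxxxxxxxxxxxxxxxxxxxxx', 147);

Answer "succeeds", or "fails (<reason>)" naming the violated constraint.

fails (CHECK on city)

The value 'xxxxxxxxxxxxxxxxxxxxxxxxxxxxxxxxxxxxxxxxxxxxxxxxxxxxxxxxxxxxxxxxxxxxxxxxxxxxxxxxxxxxxxxxxxxxxxxxxxxxxxxxxxxxxxxxxxxxxxxxxxxxxxxxxxxxxxxxxxxxxxxxxxxxxxxxxxxxxxxxxxxxxxxxxxxxxxxxxxxxxxxxxxxxxxxxxxxxxxxxxxxxxxxxxxxxxxxxxxxxxxxxxxxxxxxxxxxxxxxxxxxxxxxxxxxxxxxxxxxxxxxxxxxxxxxxxxxxxxxxxxxxxxxxxxxxxxxxxxxxxxxxxxxxxxxxxxxxxxxxxxxxxxxxxxxxxxxxxxxxxxxxxxxxxxxxxxxxxxxxxxxxxxxxxxxxxxxxxxxxxxxxxxxxxxxxxxxxxxxx' for city violates CHECK (length(city) <= 255).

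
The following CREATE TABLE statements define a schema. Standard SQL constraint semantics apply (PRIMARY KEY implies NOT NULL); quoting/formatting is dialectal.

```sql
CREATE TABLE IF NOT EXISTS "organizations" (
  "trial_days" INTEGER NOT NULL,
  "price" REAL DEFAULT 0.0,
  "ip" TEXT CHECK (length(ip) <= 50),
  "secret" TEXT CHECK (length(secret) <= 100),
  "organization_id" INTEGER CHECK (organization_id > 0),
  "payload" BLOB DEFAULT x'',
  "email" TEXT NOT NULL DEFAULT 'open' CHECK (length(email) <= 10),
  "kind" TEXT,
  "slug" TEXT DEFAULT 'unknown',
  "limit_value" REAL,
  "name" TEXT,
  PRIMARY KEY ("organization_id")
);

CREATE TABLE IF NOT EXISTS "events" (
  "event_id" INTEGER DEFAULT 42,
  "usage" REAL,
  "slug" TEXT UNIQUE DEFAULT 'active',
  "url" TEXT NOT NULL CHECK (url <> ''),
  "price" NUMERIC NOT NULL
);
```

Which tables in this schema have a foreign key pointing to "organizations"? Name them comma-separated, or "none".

none

No REFERENCES clause anywhere in the schema names organizations.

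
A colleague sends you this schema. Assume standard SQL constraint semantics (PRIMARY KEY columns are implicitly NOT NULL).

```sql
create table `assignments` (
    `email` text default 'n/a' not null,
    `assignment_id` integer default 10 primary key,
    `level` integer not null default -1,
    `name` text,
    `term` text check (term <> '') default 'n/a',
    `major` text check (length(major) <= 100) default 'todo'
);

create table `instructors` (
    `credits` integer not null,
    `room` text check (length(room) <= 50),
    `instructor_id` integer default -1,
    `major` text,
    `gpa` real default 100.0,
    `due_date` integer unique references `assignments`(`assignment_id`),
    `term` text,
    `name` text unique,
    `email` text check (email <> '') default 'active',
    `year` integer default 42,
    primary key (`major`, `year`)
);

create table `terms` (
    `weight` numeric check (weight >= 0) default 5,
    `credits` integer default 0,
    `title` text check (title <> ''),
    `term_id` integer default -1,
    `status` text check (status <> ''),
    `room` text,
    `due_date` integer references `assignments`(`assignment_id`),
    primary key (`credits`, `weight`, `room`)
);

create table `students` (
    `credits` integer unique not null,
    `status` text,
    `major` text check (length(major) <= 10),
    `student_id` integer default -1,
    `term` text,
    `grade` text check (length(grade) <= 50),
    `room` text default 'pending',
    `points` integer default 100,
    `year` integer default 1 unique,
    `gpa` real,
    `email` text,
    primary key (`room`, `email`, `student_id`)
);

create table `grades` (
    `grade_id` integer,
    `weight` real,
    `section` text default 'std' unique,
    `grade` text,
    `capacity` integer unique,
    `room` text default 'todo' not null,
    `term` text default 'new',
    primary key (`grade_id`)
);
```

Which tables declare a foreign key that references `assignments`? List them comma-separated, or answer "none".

instructors, terms

- instructors.due_date references assignments(assignment_id).
- terms.due_date references assignments(assignment_id).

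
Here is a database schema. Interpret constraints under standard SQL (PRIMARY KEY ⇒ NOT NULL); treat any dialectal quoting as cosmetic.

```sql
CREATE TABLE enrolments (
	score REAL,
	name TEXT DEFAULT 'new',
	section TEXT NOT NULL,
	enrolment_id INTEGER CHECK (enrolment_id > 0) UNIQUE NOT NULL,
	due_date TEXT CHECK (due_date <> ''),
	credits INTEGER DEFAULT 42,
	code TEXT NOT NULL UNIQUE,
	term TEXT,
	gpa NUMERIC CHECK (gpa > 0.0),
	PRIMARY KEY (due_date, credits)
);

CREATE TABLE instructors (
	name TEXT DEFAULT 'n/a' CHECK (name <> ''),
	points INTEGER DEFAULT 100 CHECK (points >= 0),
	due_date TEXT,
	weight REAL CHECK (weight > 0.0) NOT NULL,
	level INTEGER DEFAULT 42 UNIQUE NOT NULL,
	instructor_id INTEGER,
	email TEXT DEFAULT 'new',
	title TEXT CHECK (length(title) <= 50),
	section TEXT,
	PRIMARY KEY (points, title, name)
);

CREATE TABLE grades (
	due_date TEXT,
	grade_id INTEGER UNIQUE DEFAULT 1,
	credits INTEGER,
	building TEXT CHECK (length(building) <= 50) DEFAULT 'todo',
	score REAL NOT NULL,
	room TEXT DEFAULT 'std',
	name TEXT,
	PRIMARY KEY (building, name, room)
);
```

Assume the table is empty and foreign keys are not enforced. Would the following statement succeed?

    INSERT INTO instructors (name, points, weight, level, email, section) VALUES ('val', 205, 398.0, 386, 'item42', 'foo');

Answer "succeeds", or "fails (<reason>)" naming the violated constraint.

title is omitted from the column list and has no DEFAULT, so it would receive NULL.
But title is part of the PRIMARY KEY (implied NOT NULL).

fails (NOT NULL on title)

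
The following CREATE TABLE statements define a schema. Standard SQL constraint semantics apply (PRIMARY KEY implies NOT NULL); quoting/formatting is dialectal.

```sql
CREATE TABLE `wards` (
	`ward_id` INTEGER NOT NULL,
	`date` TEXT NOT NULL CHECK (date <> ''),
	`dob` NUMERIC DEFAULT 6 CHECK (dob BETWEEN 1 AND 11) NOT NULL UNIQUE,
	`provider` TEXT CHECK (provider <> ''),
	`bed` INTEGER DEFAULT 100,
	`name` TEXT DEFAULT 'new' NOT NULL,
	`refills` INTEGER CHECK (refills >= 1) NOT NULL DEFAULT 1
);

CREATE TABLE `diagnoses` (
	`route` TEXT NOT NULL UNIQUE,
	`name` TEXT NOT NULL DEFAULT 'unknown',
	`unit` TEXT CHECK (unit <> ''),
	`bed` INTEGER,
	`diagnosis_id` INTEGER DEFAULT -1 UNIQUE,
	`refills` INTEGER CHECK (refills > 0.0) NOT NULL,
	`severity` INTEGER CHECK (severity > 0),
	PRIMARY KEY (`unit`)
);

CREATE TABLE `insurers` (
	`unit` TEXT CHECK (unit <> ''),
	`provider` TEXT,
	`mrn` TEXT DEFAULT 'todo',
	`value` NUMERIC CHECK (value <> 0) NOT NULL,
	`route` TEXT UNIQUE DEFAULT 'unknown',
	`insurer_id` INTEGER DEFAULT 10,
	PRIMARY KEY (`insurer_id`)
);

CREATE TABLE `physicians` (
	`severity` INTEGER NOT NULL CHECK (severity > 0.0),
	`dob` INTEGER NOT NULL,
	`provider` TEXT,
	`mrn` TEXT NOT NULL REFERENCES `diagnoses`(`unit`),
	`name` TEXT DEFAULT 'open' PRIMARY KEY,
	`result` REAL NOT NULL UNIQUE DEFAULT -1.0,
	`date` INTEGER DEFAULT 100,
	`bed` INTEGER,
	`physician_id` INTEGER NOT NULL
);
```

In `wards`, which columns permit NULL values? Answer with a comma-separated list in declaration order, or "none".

- ward_id: declared NOT NULL → not nullable.
- date: declared NOT NULL → not nullable.
- dob: declared NOT NULL → not nullable.
- provider: CHECK does not forbid NULL (a CHECK constraint passes when its expression is NULL) → nullable.
- bed: DEFAULT only fills an omitted column; an explicit NULL is still allowed → nullable.
- name: declared NOT NULL → not nullable.
- refills: declared NOT NULL → not nullable.

provider, bed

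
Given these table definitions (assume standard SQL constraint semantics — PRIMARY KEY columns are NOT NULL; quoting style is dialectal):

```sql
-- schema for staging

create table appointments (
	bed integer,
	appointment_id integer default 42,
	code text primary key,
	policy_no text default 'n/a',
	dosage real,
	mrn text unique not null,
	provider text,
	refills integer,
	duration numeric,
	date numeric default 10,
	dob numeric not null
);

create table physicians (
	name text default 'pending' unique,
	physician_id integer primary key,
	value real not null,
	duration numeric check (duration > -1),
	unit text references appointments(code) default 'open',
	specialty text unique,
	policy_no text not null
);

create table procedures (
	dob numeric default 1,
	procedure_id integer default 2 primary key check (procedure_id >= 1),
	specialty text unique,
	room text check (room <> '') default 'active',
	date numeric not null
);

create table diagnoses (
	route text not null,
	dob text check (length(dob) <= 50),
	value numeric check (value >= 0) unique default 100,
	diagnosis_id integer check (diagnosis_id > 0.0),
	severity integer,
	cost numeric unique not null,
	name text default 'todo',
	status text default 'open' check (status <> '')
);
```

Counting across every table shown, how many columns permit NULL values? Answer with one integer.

21

appointments: 8 nullable (bed, appointment_id, policy_no, dosage, provider, refills, duration, date — PK (code) and explicit NOT NULL columns excluded).
physicians: 4 nullable (name, duration, unit, specialty — PK (physician_id) and explicit NOT NULL columns excluded).
procedures: 3 nullable (dob, specialty, room — PK (procedure_id) and explicit NOT NULL columns excluded).
diagnoses: 6 nullable (dob, value, diagnosis_id, severity, name, status — PK none and explicit NOT NULL columns excluded).
Total: 8 + 4 + 3 + 6 = 21.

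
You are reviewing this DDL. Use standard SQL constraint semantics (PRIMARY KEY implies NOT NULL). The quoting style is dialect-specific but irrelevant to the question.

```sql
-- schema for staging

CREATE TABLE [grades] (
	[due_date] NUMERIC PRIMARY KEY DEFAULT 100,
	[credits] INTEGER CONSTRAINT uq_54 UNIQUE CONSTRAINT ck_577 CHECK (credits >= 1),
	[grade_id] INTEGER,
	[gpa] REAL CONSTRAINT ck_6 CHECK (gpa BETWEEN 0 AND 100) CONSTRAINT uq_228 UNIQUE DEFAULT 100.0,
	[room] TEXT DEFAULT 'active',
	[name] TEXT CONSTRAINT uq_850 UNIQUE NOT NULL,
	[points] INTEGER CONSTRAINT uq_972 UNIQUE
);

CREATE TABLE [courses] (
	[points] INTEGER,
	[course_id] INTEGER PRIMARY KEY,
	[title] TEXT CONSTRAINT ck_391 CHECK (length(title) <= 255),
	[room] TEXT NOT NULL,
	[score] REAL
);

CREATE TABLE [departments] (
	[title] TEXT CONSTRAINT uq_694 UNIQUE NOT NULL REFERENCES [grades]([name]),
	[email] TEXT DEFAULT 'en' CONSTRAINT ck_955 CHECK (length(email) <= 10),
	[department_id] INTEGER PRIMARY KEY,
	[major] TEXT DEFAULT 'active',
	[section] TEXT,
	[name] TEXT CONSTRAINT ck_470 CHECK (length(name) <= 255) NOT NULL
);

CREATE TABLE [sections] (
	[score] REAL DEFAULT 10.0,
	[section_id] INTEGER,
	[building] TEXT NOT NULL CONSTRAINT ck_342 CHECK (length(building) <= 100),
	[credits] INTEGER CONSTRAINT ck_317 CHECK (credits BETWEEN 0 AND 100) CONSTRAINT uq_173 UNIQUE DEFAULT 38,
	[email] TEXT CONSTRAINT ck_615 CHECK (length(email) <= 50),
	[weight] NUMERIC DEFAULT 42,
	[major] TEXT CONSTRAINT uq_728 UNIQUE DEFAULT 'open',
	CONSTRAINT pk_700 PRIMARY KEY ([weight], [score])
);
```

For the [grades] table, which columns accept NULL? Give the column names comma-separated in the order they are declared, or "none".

credits, grade_id, gpa, room, points

- due_date: part of the PRIMARY KEY, which implies NOT NULL → not nullable.
- credits: CHECK does not forbid NULL (a CHECK constraint passes when its expression is NULL) → nullable.
- grade_id: no NOT NULL constraint applies → nullable.
- gpa: CHECK does not forbid NULL (a CHECK constraint passes when its expression is NULL) → nullable.
- room: DEFAULT only fills an omitted column; an explicit NULL is still allowed → nullable.
- name: declared NOT NULL → not nullable.
- points: UNIQUE does not imply NOT NULL → nullable.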